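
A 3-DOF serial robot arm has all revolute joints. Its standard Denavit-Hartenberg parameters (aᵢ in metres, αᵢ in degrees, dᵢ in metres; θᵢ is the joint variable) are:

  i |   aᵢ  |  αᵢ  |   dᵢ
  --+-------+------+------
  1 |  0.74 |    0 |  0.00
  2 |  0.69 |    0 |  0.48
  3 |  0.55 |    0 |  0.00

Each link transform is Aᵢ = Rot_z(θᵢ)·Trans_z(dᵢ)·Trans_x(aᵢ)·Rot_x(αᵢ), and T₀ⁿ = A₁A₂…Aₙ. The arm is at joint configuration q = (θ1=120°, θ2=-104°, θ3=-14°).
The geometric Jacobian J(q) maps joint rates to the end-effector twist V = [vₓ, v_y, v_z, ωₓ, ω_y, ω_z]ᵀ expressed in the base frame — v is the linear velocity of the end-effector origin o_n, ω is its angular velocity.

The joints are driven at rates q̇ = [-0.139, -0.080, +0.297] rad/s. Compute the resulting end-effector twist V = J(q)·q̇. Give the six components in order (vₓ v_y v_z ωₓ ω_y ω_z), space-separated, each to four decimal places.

o_n = [0.8429, 0.8502, 0.4800]
J₁: ẑ×o_n = [-0.8502, 0.8429, 0.0000], ω = ẑ
J2: z=[0.0000, 0.0000, 1.0000] o=[-0.3700, 0.6409, 0.0000] → [-0.2094, 1.2129, 0.0000, 0.0000, 0.0000, 1.0000]
J3: z=[0.0000, 0.0000, 1.0000] o=[0.2933, 0.8310, 0.4800] → [-0.0192, 0.5497, 0.0000, 0.0000, 0.0000, 1.0000]
V = J·q̇ = [0.1292, -0.0510, 0.0000, 0.0000, 0.0000, 0.0780]

0.1292 -0.0510 0.0000 0.0000 0.0000 0.0780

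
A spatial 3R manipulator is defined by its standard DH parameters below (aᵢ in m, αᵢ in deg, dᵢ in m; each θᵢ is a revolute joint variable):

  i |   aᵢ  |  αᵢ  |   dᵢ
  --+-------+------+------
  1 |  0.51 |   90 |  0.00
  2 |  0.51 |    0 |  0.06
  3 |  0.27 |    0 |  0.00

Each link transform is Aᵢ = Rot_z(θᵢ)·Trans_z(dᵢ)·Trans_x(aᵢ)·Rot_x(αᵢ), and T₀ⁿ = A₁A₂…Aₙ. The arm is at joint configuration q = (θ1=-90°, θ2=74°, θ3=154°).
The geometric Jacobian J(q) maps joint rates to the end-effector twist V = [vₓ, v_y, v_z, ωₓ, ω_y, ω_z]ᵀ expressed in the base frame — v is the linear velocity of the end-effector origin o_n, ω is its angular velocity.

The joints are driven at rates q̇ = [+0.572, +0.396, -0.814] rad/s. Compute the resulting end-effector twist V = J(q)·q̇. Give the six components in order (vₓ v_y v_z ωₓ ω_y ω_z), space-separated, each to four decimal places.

o_n = [-0.0600, -0.4699, 0.2896]
J₁: ẑ×o_n = [0.4699, -0.0600, 0.0000], ω = ẑ
J2: z=[-1.0000, -0.0000, 0.0000] o=[0.0000, -0.5100, 0.0000] → [-0.0000, 0.2896, -0.0401, -1.0000, -0.0000, 0.0000]
J3: z=[-1.0000, -0.0000, 0.0000] o=[-0.0600, -0.6506, 0.4902] → [0.0000, -0.2006, -0.1807, -1.0000, -0.0000, 0.0000]
V = J·q̇ = [0.2688, 0.2437, 0.1312, 0.4180, 0.0000, 0.5720]

0.2688 0.2437 0.1312 0.4180 0.0000 0.5720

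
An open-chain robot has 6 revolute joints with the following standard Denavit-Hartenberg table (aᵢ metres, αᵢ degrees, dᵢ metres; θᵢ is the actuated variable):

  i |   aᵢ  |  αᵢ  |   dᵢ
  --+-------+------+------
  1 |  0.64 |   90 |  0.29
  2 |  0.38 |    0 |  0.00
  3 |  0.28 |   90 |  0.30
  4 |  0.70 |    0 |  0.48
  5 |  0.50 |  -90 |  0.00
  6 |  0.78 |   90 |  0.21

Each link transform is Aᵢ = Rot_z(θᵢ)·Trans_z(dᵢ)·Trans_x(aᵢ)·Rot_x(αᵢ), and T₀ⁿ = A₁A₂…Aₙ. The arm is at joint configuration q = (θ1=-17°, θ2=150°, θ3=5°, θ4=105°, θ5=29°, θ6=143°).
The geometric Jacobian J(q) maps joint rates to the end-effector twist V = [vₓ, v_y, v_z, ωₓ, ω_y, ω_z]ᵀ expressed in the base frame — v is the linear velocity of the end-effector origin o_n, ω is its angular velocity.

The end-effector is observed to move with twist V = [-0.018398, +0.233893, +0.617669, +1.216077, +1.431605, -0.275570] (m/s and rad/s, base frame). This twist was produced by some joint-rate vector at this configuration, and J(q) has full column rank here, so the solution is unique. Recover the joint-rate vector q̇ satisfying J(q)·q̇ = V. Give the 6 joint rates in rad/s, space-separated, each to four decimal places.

-0.6600 -0.6500 -0.5800 0.6770 -0.0140 0.7120

o_n = [0.0560, -0.7928, 0.5036]
J₁: ẑ×o_n = [0.7928, 0.0560, -0.0000], ω = ẑ
J2: z=[-0.2924, -0.9563, 0.0000] o=[0.6120, -0.1871, 0.2900] → [-0.2043, 0.0625, -0.3547, -0.2924, -0.9563, 0.0000]
J3: z=[-0.2924, -0.9563, 0.0000] o=[0.2973, -0.0909, 0.4800] → [-0.0226, 0.0069, -0.0256, -0.2924, -0.9563, 0.0000]
J4: z=[0.4042, -0.1236, 0.9063] o=[-0.0331, -0.3036, 0.5983] → [0.4551, 0.1190, -0.1867, 0.4042, -0.1236, 0.9063]
J5: z=[0.4042, -0.1236, 0.9063] o=[0.1203, -1.0575, 0.9568] → [-0.1839, 0.1249, 0.0990, 0.4042, -0.1236, 0.9063]
J6: z=[0.8266, 0.4737, -0.3040] o=[0.3161, -1.4935, 0.8100] → [0.0679, 0.3323, 0.7024, 0.8266, 0.4737, -0.3040]
q̇ = J⁺·V = [-0.6600, -0.6500, -0.5800, 0.6770, -0.0140, 0.7120]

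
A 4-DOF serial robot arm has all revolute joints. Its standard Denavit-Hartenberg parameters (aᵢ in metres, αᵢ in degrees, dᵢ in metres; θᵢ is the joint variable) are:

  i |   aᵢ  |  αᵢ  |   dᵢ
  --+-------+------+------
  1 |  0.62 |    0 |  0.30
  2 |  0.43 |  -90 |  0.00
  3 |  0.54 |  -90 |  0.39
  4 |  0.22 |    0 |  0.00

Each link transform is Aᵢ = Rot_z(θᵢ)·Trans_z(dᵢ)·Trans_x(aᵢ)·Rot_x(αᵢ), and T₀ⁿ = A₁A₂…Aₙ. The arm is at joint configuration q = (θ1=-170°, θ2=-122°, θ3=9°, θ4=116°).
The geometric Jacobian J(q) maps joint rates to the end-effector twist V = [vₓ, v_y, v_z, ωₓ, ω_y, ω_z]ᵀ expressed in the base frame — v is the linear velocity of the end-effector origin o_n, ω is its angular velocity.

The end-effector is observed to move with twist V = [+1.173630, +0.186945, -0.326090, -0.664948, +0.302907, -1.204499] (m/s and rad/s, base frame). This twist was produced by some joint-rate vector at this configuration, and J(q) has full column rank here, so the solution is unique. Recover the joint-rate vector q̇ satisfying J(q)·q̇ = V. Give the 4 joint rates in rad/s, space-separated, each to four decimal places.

o_n = [-0.4637, 0.7692, 0.2306]
J₁: ẑ×o_n = [-0.7692, -0.4637, 0.0000], ω = ẑ
J2: z=[0.0000, 0.0000, 1.0000] o=[-0.6106, -0.1077, 0.3000] → [-0.8769, 0.1469, 0.0000, 0.0000, 0.0000, 1.0000]
J3: z=[-0.9272, 0.3746, 0.0000] o=[-0.4495, 0.2910, 0.3000] → [-0.0260, -0.0643, -0.4381, -0.9272, 0.3746, 0.0000]
J4: z=[-0.0586, -0.1450, -0.9877] o=[-0.6113, 0.9316, 0.2155] → [-0.1626, -0.1450, 0.0309, -0.0586, -0.1450, -0.9877]
q̇ = J⁺·V = [-0.6730, -0.7320, 0.7300, -0.2030]

-0.6730 -0.7320 0.7300 -0.2030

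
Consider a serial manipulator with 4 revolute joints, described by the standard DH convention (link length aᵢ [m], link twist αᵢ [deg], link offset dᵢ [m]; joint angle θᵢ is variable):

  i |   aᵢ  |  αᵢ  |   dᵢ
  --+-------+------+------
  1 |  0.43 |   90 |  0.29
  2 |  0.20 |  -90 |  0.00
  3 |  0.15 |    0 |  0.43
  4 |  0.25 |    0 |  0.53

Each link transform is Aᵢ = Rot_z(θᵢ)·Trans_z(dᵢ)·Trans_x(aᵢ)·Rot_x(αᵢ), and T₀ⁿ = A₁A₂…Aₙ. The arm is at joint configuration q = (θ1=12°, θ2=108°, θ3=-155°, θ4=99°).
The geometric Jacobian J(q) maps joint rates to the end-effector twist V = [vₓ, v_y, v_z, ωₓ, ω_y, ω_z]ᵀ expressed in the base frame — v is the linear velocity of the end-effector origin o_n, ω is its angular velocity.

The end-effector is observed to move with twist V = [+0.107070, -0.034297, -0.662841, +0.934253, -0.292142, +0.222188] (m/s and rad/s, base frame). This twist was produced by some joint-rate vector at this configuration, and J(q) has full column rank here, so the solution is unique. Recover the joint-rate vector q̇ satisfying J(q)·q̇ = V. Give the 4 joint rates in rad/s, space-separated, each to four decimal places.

-0.0550 0.4800 -0.2910 -0.6060

o_n = [-0.4778, -0.3783, 0.1872]
J₁: ẑ×o_n = [0.3783, -0.4778, 0.0000], ω = ẑ
J2: z=[0.2079, -0.9781, 0.0000] o=[0.4206, 0.0894, 0.2900] → [0.1005, 0.0214, -0.9760, 0.2079, -0.9781, 0.0000]
J3: z=[-0.9303, -0.1977, -0.3090] o=[0.3602, 0.0766, 0.4802] → [-0.0826, -0.0136, 0.2574, -0.9303, -0.1977, -0.3090]
J4: z=[-0.9303, -0.1977, -0.3090] o=[0.0144, -0.0617, 0.2180] → [-0.0917, 0.1234, 0.1971, -0.9303, -0.1977, -0.3090]
q̇ = J⁺·V = [-0.0550, 0.4800, -0.2910, -0.6060]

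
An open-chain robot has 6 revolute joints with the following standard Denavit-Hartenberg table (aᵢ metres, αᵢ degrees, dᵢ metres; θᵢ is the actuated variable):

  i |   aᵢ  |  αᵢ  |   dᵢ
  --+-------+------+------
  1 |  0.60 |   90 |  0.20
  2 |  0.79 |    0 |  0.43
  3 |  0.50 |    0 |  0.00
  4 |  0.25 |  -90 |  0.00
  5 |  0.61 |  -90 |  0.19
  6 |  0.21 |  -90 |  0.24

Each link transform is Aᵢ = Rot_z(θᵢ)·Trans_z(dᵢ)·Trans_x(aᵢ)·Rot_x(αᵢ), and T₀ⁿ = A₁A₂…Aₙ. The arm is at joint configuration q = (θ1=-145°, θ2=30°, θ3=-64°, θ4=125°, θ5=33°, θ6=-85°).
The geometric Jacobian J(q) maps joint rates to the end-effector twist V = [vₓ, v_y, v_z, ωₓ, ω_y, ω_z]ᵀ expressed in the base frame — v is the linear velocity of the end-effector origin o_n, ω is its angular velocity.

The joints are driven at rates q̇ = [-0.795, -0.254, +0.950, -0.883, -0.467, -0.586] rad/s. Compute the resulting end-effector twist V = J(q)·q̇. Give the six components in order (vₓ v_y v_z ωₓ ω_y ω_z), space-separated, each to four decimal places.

-1.1343 0.7634 0.3423 -0.5526 -0.0152 -0.4677

o_n = [-0.9902, -0.8319, 0.9546]
J₁: ẑ×o_n = [0.8319, -0.9902, 0.0000], ω = ẑ
J2: z=[-0.5736, 0.8192, 0.0000] o=[-0.4915, -0.3441, 0.2000] → [0.6181, 0.4328, 0.6883, -0.5736, 0.8192, 0.0000]
J3: z=[-0.5736, 0.8192, 0.0000] o=[-1.2986, -0.3843, 0.5950] → [0.2945, 0.2062, 0.0041, -0.5736, 0.8192, 0.0000]
J4: z=[-0.5736, 0.8192, 0.0000] o=[-1.6381, -0.6221, 0.3154] → [0.5236, 0.3666, -0.4104, -0.5736, 0.8192, 0.0000]
J5: z=[0.8190, 0.5735, -0.0175] o=[-1.6345, -0.6196, 0.5654] → [0.2195, -0.3300, -0.5434, 0.8190, 0.5735, -0.0175]
J6: z=[0.4733, -0.6925, -0.5446] o=[-1.2811, -0.7776, 1.0736] → [0.0529, -0.1021, 0.1757, 0.4733, -0.6925, -0.5446]
V = J·q̇ = [-1.1343, 0.7634, 0.3423, -0.5526, -0.0152, -0.4677]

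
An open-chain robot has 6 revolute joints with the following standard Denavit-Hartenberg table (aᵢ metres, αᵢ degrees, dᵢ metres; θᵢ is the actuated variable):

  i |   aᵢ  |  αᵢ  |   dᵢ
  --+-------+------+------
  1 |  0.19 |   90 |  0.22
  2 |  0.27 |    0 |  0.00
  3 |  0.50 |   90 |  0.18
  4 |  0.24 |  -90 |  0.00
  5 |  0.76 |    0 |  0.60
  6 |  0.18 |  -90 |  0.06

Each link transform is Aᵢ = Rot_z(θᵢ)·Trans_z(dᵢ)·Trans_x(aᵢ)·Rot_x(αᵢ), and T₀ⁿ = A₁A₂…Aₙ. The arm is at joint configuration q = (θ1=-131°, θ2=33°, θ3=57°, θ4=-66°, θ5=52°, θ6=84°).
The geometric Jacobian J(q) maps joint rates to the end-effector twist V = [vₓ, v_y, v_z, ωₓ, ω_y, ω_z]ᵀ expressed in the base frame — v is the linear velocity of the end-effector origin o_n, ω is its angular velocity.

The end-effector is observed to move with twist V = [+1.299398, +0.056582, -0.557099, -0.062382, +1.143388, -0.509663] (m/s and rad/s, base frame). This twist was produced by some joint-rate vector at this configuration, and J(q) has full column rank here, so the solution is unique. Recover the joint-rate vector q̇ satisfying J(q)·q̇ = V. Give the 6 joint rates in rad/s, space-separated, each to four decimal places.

-0.7280 0.6610 0.0390 -0.8220 -0.1060 0.3450

o_n = [0.2621, 0.1796, 1.7053]
J₁: ẑ×o_n = [-0.1796, 0.2621, 0.0000], ω = ẑ
J2: z=[-0.7547, 0.6561, 0.0000] o=[-0.1247, -0.1434, 0.2200] → [0.9744, 1.1209, -0.4975, -0.7547, 0.6561, 0.0000]
J3: z=[-0.7547, 0.6561, 0.0000] o=[-0.2732, -0.3143, 0.3671] → [0.8779, 1.0100, -0.7239, -0.7547, 0.6561, 0.0000]
J4: z=[-0.6561, -0.7547, -0.0000] o=[-0.4091, -0.1962, 0.8671] → [-0.6326, 0.5499, 0.2600, -0.6561, -0.7547, -0.0000]
J5: z=[-0.3070, 0.2668, 0.9135] o=[-0.2436, -0.3400, 0.9647] → [-0.2771, 0.6893, -0.2944, -0.3070, 0.2668, 0.9135]
J6: z=[-0.3070, 0.2668, 0.9135] o=[0.2877, -0.0084, 1.7031] → [-0.1712, -0.0228, -0.0509, -0.3070, 0.2668, 0.9135]
q̇ = J⁺·V = [-0.7280, 0.6610, 0.0390, -0.8220, -0.1060, 0.3450]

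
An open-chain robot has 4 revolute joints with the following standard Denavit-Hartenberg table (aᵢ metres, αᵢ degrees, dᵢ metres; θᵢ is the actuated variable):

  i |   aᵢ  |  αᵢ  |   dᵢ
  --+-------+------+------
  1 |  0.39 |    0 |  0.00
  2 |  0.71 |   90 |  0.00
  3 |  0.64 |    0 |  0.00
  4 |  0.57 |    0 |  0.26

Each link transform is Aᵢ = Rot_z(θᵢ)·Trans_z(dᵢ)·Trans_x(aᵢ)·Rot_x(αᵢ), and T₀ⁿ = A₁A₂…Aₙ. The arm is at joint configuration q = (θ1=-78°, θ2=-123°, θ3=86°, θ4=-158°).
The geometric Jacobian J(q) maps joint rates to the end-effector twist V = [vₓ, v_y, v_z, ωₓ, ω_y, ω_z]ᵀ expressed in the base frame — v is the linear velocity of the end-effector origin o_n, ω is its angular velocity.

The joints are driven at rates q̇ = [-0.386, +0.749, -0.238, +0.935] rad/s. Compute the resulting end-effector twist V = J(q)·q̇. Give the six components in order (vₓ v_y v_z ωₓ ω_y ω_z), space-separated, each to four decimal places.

-0.8511 -0.1230 0.1121 0.2498 0.6507 0.3630

o_n = [-0.6947, 0.1948, 0.0963]
J₁: ẑ×o_n = [-0.1948, -0.6947, 0.0000], ω = ẑ
J2: z=[0.0000, 0.0000, 1.0000] o=[0.0811, -0.3815, 0.0000] → [-0.5763, -0.7758, 0.0000, 0.0000, 0.0000, 1.0000]
J3: z=[0.3584, 0.9336, 0.0000] o=[-0.5818, -0.1270, 0.0000] → [0.0899, -0.0345, 0.2208, 0.3584, 0.9336, 0.0000]
J4: z=[0.3584, 0.9336, 0.0000] o=[-0.6234, -0.1110, 0.6384] → [-0.5061, 0.1943, 0.1761, 0.3584, 0.9336, 0.0000]
V = J·q̇ = [-0.8511, -0.1230, 0.1121, 0.2498, 0.6507, 0.3630]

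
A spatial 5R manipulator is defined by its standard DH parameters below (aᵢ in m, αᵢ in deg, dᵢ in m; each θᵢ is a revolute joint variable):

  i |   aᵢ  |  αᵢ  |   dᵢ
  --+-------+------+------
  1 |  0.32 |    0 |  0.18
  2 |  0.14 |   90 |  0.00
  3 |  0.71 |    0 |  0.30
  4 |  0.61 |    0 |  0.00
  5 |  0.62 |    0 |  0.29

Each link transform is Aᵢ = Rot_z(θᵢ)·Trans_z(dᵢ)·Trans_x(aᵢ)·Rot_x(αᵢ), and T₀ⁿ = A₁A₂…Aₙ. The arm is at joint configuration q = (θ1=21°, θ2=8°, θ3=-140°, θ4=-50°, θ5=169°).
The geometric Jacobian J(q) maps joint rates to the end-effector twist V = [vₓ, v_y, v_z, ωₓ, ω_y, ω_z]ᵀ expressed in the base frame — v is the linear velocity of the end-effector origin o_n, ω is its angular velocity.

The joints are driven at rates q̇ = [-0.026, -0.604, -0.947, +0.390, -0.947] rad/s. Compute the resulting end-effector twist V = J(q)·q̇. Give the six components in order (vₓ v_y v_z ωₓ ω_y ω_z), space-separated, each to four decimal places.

o_n = [0.2124, -0.6078, -0.3926]
J₁: ẑ×o_n = [0.6078, 0.2124, -0.0000], ω = ẑ
J2: z=[0.0000, 0.0000, 1.0000] o=[0.2987, 0.1147, 0.1800] → [0.7225, -0.0864, 0.0000, 0.0000, 0.0000, 1.0000]
J3: z=[0.4848, -0.8746, 0.0000] o=[0.4212, 0.1826, 0.1800] → [0.5008, 0.2776, -0.5658, 0.4848, -0.8746, 0.0000]
J4: z=[0.4848, -0.8746, 0.0000] o=[0.0909, -0.3435, -0.2764] → [0.1017, 0.0564, -0.0219, 0.4848, -0.8746, 0.0000]
J5: z=[0.4848, -0.8746, 0.0000] o=[-0.4345, -0.6348, -0.1705] → [0.1943, 0.1077, 0.5788, 0.4848, -0.8746, 0.0000]
V = J·q̇ = [-1.0708, -0.2963, -0.0209, -0.7292, 1.3154, -0.6300]

-1.0708 -0.2963 -0.0209 -0.7292 1.3154 -0.6300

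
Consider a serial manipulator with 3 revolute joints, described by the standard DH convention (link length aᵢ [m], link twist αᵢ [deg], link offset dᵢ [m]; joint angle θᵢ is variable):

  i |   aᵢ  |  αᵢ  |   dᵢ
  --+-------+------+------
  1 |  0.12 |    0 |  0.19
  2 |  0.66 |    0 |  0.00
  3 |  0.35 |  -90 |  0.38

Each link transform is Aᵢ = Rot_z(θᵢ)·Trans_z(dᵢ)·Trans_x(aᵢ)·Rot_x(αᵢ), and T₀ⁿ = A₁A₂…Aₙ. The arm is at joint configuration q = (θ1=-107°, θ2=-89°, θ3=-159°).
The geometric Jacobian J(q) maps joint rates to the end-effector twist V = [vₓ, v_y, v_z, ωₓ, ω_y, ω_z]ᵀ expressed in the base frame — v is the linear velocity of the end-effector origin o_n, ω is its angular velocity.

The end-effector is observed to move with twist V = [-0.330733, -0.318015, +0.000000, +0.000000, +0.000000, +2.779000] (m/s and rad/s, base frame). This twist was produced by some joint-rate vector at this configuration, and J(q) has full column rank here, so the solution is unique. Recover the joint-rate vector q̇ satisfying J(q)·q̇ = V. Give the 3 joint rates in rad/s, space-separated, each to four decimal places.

0.9860 0.9880 0.8050

o_n = [-0.3208, 0.0977, 0.5700]
J₁: ẑ×o_n = [-0.0977, -0.3208, 0.0000], ω = ẑ
J2: z=[0.0000, 0.0000, 1.0000] o=[-0.0351, -0.1148, 0.1900] → [-0.2124, -0.2858, 0.0000, 0.0000, 0.0000, 1.0000]
J3: z=[0.0000, 0.0000, 1.0000] o=[-0.6695, 0.0672, 0.1900] → [-0.0305, 0.3487, 0.0000, 0.0000, 0.0000, 1.0000]
q̇ = J⁺·V = [0.9860, 0.9880, 0.8050]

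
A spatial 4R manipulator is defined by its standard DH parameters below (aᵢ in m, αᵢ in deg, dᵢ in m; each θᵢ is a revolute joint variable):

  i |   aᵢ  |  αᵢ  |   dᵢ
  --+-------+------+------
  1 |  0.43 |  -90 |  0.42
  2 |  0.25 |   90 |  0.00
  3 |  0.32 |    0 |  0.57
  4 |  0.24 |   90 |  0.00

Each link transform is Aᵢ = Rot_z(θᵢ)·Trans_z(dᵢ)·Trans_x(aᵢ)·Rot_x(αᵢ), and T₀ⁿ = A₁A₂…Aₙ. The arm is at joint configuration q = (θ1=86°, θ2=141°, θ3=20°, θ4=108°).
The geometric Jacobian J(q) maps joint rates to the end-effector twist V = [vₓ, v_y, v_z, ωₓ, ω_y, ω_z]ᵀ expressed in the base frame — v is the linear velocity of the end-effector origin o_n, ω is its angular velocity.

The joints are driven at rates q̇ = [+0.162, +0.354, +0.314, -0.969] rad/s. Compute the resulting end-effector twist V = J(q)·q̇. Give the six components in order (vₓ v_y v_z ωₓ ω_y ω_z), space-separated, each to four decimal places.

o_n = [-0.2647, 0.4952, -0.2766]
J₁: ẑ×o_n = [-0.4952, -0.2647, 0.0000], ω = ẑ
J2: z=[-0.9976, 0.0698, 0.0000] o=[0.0300, 0.4290, 0.4200] → [-0.0486, -0.6949, -0.0456, -0.9976, 0.0698, 0.0000]
J3: z=[0.0439, 0.6278, -0.7771] o=[0.0164, 0.2351, 0.2627] → [-0.1364, 0.2421, 0.1879, 0.0439, 0.6278, -0.7771]
J4: z=[0.0439, 0.6278, -0.7771] o=[-0.0840, 0.3675, -0.3695] → [0.1577, 0.1363, 0.1190, 0.0439, 0.6278, -0.7771]
V = J·q̇ = [-0.2930, -0.3449, -0.0725, -0.3819, -0.3865, 0.6710]

-0.2930 -0.3449 -0.0725 -0.3819 -0.3865 0.6710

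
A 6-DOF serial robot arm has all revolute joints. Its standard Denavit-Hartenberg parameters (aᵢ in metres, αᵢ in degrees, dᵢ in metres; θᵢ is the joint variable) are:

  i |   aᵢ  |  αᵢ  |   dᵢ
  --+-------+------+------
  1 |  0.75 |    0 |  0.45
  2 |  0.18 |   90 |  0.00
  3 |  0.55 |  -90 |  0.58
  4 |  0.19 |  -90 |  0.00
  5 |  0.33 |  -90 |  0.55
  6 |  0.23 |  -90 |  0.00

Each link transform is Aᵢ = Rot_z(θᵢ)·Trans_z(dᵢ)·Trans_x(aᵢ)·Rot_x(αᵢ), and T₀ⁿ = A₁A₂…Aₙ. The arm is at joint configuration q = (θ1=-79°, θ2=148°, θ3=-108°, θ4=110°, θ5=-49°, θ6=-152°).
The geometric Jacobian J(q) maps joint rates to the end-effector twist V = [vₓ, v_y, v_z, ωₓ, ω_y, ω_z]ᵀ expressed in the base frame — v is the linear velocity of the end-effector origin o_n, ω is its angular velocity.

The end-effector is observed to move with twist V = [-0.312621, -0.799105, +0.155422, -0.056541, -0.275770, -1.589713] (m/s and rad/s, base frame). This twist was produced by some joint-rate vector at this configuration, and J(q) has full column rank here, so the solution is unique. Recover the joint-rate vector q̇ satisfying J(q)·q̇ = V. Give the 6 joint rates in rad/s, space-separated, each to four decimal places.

-0.9310 -0.0490 0.7140 0.2720 -0.8540 0.5300

o_n = [0.7700, -0.6329, 0.5742]
J₁: ẑ×o_n = [0.6329, 0.7700, -0.0000], ω = ẑ
J2: z=[0.0000, 0.0000, 1.0000] o=[0.1431, -0.7362, 0.4500] → [-0.1033, 0.6269, 0.0000, 0.0000, 0.0000, 1.0000]
J3: z=[0.9336, -0.3584, 0.0000] o=[0.2076, -0.5682, 0.4500] → [-0.0445, -0.1160, 0.1411, 0.9336, -0.3584, 0.0000]
J4: z=[0.3408, 0.8879, -0.3090] o=[0.6882, -0.9347, -0.0731] → [0.6680, -0.2459, 0.0302, 0.3408, 0.8879, -0.3090]
J5: z=[0.4234, 0.1485, 0.8937] o=[0.5287, -0.8520, -0.0113] → [-0.1088, -0.0322, 0.0569, 0.4234, 0.1485, 0.8937]
J6: z=[-0.8571, -0.2539, 0.4482] o=[0.6647, -0.4549, 0.4737] → [0.0543, 0.1334, 0.1794, -0.8571, -0.2539, 0.4482]
q̇ = J⁺·V = [-0.9310, -0.0490, 0.7140, 0.2720, -0.8540, 0.5300]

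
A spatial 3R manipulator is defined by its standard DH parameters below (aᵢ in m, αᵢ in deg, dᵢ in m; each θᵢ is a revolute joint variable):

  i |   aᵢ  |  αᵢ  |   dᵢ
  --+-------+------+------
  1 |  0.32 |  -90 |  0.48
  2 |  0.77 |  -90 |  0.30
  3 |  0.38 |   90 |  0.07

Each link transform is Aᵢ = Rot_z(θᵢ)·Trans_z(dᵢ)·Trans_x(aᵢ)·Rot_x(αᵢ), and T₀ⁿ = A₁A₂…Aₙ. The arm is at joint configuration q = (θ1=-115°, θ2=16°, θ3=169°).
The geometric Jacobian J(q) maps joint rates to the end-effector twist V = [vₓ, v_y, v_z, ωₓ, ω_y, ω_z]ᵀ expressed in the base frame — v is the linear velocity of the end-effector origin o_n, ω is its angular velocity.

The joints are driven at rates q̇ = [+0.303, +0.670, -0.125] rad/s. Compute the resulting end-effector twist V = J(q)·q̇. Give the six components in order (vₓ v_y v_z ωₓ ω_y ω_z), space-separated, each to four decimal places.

o_n = [-0.0822, -0.7145, 0.3033]
J₁: ẑ×o_n = [0.7145, -0.0822, 0.0000], ω = ẑ
J2: z=[0.9063, -0.4226, 0.0000] o=[-0.1352, -0.2900, 0.4800] → [0.0747, 0.1602, -0.3623, 0.9063, -0.4226, 0.0000]
J3: z=[0.1165, 0.2498, -0.9613] o=[-0.1762, -1.0876, 0.2678] → [0.3675, -0.0945, 0.0200, 0.1165, 0.2498, -0.9613]
V = J·q̇ = [0.2206, 0.0942, -0.2452, 0.5927, -0.3144, 0.4232]

0.2206 0.0942 -0.2452 0.5927 -0.3144 0.4232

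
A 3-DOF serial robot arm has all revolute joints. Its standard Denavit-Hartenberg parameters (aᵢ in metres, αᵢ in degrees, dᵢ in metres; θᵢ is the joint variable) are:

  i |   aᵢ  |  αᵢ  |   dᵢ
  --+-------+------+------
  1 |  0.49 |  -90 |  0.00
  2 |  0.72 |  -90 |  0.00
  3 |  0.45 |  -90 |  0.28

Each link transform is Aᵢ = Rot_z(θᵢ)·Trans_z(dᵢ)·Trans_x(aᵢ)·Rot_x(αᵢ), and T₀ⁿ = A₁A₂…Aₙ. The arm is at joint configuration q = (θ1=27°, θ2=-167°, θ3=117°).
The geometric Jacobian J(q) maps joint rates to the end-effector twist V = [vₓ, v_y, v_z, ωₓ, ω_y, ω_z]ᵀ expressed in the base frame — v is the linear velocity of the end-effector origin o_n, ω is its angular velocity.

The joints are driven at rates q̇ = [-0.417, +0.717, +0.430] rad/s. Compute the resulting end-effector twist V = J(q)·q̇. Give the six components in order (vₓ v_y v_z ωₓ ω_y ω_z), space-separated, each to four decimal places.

o_n = [0.2270, -0.3343, 0.3888]
J₁: ẑ×o_n = [0.3343, 0.2270, -0.0000], ω = ẑ
J2: z=[-0.4540, 0.8910, 0.0000] o=[0.4366, 0.2225, 0.0000] → [0.3465, 0.1765, 0.4395, -0.4540, 0.8910, 0.0000]
J3: z=[0.2004, 0.1021, 0.9744] o=[-0.1885, -0.0960, 0.1620] → [0.2553, 0.3594, -0.0902, 0.2004, 0.1021, 0.9744]
V = J·q̇ = [0.2188, 0.1864, 0.2763, -0.2393, 0.6828, 0.0020]

0.2188 0.1864 0.2763 -0.2393 0.6828 0.0020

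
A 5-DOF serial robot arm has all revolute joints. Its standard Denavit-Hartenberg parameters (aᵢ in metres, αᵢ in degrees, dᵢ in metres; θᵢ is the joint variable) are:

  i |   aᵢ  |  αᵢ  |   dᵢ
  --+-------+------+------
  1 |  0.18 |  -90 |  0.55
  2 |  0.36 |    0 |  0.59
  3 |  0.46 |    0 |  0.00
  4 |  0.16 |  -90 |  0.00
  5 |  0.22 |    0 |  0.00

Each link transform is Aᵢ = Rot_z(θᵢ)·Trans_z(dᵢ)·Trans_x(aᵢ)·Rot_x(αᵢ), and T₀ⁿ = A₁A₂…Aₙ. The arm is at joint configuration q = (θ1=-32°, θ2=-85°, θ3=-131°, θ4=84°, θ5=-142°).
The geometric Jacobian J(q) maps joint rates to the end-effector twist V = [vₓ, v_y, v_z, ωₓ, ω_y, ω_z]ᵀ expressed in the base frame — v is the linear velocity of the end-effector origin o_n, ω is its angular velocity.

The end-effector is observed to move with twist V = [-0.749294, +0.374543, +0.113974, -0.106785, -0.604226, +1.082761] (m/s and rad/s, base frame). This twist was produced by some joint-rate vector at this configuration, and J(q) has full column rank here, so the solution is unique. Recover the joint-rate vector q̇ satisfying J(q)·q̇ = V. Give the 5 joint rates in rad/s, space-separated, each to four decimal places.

0.8760 -0.3560 0.5350 -0.7480 0.3090

o_n = [0.2557, 0.6957, 0.6283]
J₁: ẑ×o_n = [-0.6957, 0.2557, 0.0000], ω = ẑ
J2: z=[0.5299, 0.8480, 0.0000] o=[0.1526, -0.0954, 0.5500] → [0.0664, -0.0415, 0.3318, 0.5299, 0.8480, 0.0000]
J3: z=[0.5299, 0.8480, 0.0000] o=[0.4919, 0.3883, 0.9086] → [-0.2377, 0.1485, 0.3632, 0.5299, 0.8480, 0.0000]
J4: z=[0.5299, 0.8480, 0.0000] o=[0.1763, 0.5855, 0.6382] → [-0.0084, 0.0053, -0.0089, 0.5299, 0.8480, 0.0000]
J5: z=[0.6302, -0.3938, 0.6691] o=[0.0855, 0.6423, 0.7572] → [0.0150, 0.1950, 0.1007, 0.6302, -0.3938, 0.6691]
q̇ = J⁺·V = [0.8760, -0.3560, 0.5350, -0.7480, 0.3090]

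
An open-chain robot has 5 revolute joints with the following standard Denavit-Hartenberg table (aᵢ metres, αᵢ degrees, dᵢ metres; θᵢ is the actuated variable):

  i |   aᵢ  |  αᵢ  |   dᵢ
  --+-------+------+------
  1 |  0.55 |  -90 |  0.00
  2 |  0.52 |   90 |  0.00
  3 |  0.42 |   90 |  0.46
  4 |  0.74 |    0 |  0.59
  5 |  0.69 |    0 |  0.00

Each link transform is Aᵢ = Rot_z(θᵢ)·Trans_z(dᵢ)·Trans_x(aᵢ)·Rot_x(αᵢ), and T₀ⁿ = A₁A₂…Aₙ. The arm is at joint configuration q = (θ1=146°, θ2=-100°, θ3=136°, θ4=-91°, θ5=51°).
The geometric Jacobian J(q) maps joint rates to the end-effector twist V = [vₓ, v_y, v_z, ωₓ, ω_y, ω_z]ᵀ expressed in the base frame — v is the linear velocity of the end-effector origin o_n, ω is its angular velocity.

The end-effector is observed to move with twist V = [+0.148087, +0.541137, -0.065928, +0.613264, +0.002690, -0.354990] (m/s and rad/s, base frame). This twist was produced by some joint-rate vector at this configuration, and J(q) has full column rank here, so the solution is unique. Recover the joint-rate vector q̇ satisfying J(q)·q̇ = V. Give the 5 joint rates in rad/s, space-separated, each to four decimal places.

0.1160 0.0440 0.5810 -0.6870 0.1460

o_n = [-1.6104, -0.2097, 0.3785]
J₁: ẑ×o_n = [0.2097, -1.6104, 0.0000], ω = ẑ
J2: z=[-0.5592, -0.8290, 0.0000] o=[-0.4560, 0.3076, 0.0000] → [-0.3138, 0.2117, -0.6678, -0.5592, -0.8290, 0.0000]
J3: z=[0.8164, -0.5507, -0.1736] o=[-0.3811, 0.2571, 0.5121] → [-0.0075, 0.3225, -1.0580, 0.8164, -0.5507, -0.1736]
J4: z=[-0.3022, -0.6638, 0.6841] o=[-0.2122, -0.2088, 0.1347] → [-0.1612, -0.8828, -0.9279, -0.3022, -0.6638, 0.6841]
J5: z=[-0.3022, -0.6638, 0.6841] o=[-0.9882, -0.1865, 0.6759] → [0.2133, -0.5155, -0.4060, -0.3022, -0.6638, 0.6841]
q̇ = J⁺·V = [0.1160, 0.0440, 0.5810, -0.6870, 0.1460]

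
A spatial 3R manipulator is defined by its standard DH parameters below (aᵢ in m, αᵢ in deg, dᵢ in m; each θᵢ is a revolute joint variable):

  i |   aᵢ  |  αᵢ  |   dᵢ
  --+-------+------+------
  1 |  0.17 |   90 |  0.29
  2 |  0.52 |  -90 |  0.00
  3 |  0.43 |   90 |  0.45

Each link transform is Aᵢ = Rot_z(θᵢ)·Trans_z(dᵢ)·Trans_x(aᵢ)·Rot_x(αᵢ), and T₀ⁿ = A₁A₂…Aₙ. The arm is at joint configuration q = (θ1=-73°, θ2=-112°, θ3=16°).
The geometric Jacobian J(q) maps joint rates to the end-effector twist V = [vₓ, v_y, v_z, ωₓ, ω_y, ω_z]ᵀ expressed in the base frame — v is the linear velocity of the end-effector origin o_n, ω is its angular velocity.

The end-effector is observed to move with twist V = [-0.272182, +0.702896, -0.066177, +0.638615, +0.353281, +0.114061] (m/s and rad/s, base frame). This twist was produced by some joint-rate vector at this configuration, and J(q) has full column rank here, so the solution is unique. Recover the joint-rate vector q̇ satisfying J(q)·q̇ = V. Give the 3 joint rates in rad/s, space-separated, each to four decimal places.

0.0530 -0.7140 -0.1630

o_n = [0.1828, -0.1926, -0.7440]
J₁: ẑ×o_n = [0.1926, 0.1828, -0.0000], ω = ẑ
J2: z=[-0.9563, -0.2924, 0.0000] o=[0.0497, -0.1626, 0.2900] → [0.3023, -0.9888, 0.0676, -0.9563, -0.2924, 0.0000]
J3: z=[0.2711, -0.8867, -0.3746] o=[-0.0072, 0.0237, -0.1921] → [0.4083, 0.0784, 0.1099, 0.2711, -0.8867, -0.3746]
q̇ = J⁺·V = [0.0530, -0.7140, -0.1630]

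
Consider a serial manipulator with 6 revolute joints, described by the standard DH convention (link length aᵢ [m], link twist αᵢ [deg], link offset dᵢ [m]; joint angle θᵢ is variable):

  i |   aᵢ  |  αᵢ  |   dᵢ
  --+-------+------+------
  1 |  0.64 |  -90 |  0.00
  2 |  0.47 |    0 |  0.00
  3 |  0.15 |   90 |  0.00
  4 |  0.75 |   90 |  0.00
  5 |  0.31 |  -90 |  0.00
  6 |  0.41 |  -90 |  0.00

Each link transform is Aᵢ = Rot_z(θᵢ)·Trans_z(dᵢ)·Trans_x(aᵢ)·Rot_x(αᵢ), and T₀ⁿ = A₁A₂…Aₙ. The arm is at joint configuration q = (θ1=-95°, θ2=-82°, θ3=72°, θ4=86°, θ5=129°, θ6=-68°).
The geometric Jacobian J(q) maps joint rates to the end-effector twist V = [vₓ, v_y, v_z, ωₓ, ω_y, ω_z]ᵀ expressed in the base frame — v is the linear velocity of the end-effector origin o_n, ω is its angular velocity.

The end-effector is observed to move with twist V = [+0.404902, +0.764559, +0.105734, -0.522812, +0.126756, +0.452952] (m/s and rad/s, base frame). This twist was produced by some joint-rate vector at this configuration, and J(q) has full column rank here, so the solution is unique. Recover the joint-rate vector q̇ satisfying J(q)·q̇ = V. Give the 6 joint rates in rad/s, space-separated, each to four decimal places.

o_n = [0.3248, -1.2285, 0.9177]
J₁: ẑ×o_n = [1.2285, 0.3248, -0.0000], ω = ẑ
J2: z=[0.9962, -0.0872, 0.0000] o=[-0.0558, -0.6376, 0.0000] → [-0.0800, -0.9142, -0.5555, 0.9962, -0.0872, 0.0000]
J3: z=[0.9962, -0.0872, 0.0000] o=[-0.0615, -0.7027, 0.4654] → [-0.0394, -0.4505, -0.4901, 0.9962, -0.0872, 0.0000]
J4: z=[0.0151, 0.1730, 0.9848] o=[-0.0744, -0.8499, 0.4915] → [0.4466, 0.3866, -0.0748, 0.0151, 0.1730, 0.9848]
J5: z=[-0.1551, -0.9726, 0.1732] o=[0.6665, -0.9664, 0.5006] → [-0.3603, 0.0055, -0.2917, -0.1551, -0.9726, 0.1732]
J6: z=[-0.7772, 0.0119, -0.6292] o=[0.4774, -0.8944, 0.7355] → [-0.2080, 0.2377, 0.2614, -0.7772, 0.0119, -0.6292]
q̇ = J⁺·V = [0.1600, -0.4990, 0.7060, 0.9010, 0.0230, 0.9510]

0.1600 -0.4990 0.7060 0.9010 0.0230 0.9510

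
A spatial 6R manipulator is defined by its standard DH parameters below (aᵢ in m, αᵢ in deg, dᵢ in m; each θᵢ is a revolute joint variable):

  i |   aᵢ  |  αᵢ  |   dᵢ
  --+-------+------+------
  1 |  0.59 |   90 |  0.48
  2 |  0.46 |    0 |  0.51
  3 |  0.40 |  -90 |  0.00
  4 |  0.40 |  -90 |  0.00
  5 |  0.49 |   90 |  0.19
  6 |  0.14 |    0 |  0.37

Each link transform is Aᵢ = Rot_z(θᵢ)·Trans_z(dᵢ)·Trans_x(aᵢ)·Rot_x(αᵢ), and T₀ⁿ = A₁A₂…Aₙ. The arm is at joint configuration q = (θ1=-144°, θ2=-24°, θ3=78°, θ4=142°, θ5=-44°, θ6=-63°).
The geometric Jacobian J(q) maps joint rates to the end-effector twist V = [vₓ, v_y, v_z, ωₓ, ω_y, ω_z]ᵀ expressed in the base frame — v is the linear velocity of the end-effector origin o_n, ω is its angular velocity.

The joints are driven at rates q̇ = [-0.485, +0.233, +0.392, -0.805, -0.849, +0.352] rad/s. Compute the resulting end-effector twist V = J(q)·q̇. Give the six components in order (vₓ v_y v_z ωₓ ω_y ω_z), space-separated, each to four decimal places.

-0.0825 0.1605 0.3372 -0.7639 -0.4234 -0.2306

o_n = [-0.4939, -0.0767, 0.6215]
J₁: ẑ×o_n = [0.0767, -0.4939, 0.0000], ω = ẑ
J2: z=[-0.5878, 0.8090, 0.0000] o=[-0.4773, -0.3468, 0.4800] → [0.1144, 0.0832, -0.1454, -0.5878, 0.8090, 0.0000]
J3: z=[-0.5878, 0.8090, 0.0000] o=[-1.1171, -0.1812, 0.2929] → [0.2658, 0.1931, -0.5656, -0.5878, 0.8090, 0.0000]
J4: z=[0.6545, 0.4755, 0.5878] o=[-1.3073, -0.3194, 0.6165] → [-0.1403, 0.4749, -0.2279, 0.6545, 0.4755, 0.5878]
J5: z=[-0.1704, 0.8502, -0.4981] o=[-1.0126, -0.4097, 0.3615] → [0.3869, -0.2141, -0.4978, -0.1704, 0.8502, -0.4981]
J6: z=[-0.0409, 0.4989, 0.8657] o=[-0.5626, -0.1659, 0.2422] → [0.1120, 0.0750, -0.0379, -0.0409, 0.4989, 0.8657]
V = J·q̇ = [-0.0825, 0.1605, 0.3372, -0.7639, -0.4234, -0.2306]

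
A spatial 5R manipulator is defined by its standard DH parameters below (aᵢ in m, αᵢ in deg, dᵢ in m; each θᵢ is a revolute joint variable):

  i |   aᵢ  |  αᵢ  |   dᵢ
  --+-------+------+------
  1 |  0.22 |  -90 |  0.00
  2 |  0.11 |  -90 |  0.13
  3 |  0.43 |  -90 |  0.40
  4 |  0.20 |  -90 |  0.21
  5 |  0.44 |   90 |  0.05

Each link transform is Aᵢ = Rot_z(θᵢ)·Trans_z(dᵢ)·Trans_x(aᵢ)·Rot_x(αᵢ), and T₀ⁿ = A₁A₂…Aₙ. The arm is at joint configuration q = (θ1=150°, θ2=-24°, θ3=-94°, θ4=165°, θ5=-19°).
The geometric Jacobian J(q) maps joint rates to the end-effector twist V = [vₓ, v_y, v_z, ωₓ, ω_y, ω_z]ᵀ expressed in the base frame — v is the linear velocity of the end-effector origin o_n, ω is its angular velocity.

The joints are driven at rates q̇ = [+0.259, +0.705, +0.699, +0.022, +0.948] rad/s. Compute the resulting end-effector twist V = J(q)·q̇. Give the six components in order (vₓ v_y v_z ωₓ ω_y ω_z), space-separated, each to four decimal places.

0.5422 -0.0636 -0.5684 -0.8306 -0.0537 -1.2002

o_n = [-0.6565, 0.4055, -0.0708]
J₁: ẑ×o_n = [-0.4055, -0.6565, 0.0000], ω = ẑ
J2: z=[-0.5000, -0.8660, 0.0000] o=[-0.1905, 0.1100, 0.0000] → [0.0613, -0.0354, -0.5512, -0.5000, -0.8660, 0.0000]
J3: z=[-0.3522, 0.2034, -0.9135] o=[-0.3426, 0.0477, 0.0447] → [0.3034, 0.2461, -0.0622, -0.3522, 0.2034, -0.9135]
J4: z=[-0.8241, 0.3952, 0.4057] o=[-0.6742, -0.2562, -0.3329] → [-0.1649, 0.2232, -0.5523, -0.8241, 0.3952, 0.4057]
J5: z=[-0.2254, 0.4283, -0.8751] o=[-0.7433, -0.0106, -0.1949] → [0.4173, -0.0480, -0.1310, -0.2254, 0.4283, -0.8751]
V = J·q̇ = [0.5422, -0.0636, -0.5684, -0.8306, -0.0537, -1.2002]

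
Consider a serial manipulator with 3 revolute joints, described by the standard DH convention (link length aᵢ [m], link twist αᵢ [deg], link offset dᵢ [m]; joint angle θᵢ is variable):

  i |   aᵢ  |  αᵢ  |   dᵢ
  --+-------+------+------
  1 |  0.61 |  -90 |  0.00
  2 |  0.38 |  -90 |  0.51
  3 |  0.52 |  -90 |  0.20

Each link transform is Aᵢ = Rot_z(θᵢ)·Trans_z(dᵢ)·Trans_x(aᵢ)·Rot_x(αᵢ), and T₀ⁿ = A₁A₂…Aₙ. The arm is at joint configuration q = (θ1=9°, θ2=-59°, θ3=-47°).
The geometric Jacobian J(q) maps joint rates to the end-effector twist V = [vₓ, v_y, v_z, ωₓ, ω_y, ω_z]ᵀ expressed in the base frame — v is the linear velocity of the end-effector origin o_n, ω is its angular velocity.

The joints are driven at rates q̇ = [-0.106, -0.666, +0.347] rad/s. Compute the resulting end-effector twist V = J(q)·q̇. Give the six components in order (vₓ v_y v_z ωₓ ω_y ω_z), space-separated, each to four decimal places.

-0.1476 -0.2724 0.4793 0.3980 -0.6113 -0.2847

o_n = [1.0062, 1.0608, 0.5267]
J₁: ẑ×o_n = [-1.0608, 1.0062, 0.0000], ω = ẑ
J2: z=[-0.1564, 0.9877, 0.0000] o=[0.6025, 0.0954, 0.0000] → [0.5202, 0.0824, -0.5498, -0.1564, 0.9877, 0.0000]
J3: z=[0.8466, 0.1341, -0.5150] o=[0.7160, 0.6298, 0.3257] → [0.2489, -0.3196, 0.3260, 0.8466, 0.1341, -0.5150]
V = J·q̇ = [-0.1476, -0.2724, 0.4793, 0.3980, -0.6113, -0.2847]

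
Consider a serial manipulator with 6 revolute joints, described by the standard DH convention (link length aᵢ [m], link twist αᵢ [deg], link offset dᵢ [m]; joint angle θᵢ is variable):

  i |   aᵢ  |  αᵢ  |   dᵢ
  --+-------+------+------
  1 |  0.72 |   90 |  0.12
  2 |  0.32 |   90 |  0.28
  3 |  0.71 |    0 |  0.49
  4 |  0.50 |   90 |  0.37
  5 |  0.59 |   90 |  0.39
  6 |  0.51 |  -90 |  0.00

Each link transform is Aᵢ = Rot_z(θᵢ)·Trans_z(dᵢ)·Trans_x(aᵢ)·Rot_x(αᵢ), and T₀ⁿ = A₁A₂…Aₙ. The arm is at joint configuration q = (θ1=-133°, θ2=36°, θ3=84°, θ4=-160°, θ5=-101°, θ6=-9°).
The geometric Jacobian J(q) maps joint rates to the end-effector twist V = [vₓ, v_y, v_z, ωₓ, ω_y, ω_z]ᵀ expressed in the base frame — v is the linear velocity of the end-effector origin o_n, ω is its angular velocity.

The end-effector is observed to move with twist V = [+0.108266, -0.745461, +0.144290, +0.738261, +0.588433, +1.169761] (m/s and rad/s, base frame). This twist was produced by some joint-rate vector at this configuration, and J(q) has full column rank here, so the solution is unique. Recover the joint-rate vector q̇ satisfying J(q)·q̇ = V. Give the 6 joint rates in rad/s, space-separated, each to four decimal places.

0.5500 -0.2940 -0.7800 -0.3180 0.3420 0.2500

o_n = [-0.9553, -0.1030, 0.3890]
J₁: ẑ×o_n = [0.1030, -0.9553, 0.0000], ω = ẑ
J2: z=[-0.7314, 0.6820, 0.0000] o=[-0.4910, -0.5266, 0.1200] → [0.1835, 0.1968, 0.0069, -0.7314, 0.6820, 0.0000]
J3: z=[-0.4009, -0.4299, -0.8090] o=[-0.8724, -0.5250, 0.3081] → [0.3066, 0.0995, -0.2048, -0.4009, -0.4299, -0.8090]
J4: z=[-0.4009, -0.4299, -0.8090] o=[-1.6262, -0.2979, -0.0447] → [-0.0288, -0.3689, 0.2103, -0.4009, -0.4299, -0.8090]
J5: z=[0.7123, 0.4091, -0.5703] o=[-1.4864, -0.8594, -0.2729] → [0.7022, -0.7744, 0.3215, 0.7123, 0.4091, -0.5703]
J6: z=[-0.6421, 0.7081, -0.2940] o=[-1.0413, -0.3603, -0.0428] → [0.3814, 0.2520, -0.2261, -0.6421, 0.7081, -0.2940]
q̇ = J⁺·V = [0.5500, -0.2940, -0.7800, -0.3180, 0.3420, 0.2500]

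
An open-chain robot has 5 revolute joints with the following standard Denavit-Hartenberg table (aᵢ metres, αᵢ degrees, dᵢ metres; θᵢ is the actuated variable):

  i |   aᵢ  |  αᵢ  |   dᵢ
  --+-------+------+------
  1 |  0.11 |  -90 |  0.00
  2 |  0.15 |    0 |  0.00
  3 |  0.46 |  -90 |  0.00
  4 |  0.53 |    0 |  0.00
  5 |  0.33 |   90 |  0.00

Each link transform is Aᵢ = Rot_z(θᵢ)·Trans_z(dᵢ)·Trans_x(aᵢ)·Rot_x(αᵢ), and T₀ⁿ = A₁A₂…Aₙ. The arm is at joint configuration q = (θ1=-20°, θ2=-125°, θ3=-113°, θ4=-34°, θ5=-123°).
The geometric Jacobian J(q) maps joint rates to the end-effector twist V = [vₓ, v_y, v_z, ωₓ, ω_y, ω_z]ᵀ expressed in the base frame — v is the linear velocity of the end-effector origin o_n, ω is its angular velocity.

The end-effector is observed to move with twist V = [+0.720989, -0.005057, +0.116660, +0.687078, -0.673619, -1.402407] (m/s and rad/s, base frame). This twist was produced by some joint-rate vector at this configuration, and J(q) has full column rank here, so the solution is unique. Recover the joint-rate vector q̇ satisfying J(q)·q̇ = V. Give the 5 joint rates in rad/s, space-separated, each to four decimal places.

o_n = [-0.1286, 0.4994, -0.3822]
J₁: ẑ×o_n = [-0.4994, -0.1286, 0.0000], ω = ẑ
J2: z=[0.3420, 0.9397, 0.0000] o=[0.1034, -0.0376, 0.0000] → [-0.3592, 0.1307, 0.4017, 0.3420, 0.9397, 0.0000]
J3: z=[0.3420, 0.9397, 0.0000] o=[0.0225, -0.0082, 0.1229] → [-0.4747, 0.1728, 0.3156, 0.3420, 0.9397, 0.0000]
J4: z=[-0.7969, 0.2900, 0.5299] o=[-0.2065, 0.0752, -0.2672] → [-0.2582, -0.0504, -0.3607, -0.7969, 0.2900, 0.5299]
J5: z=[-0.7969, 0.2900, 0.5299] o=[-0.3240, 0.4333, -0.6399] → [0.0397, 0.3088, -0.1093, -0.7969, 0.2900, 0.5299]
q̇ = J⁺·V = [-0.8550, -0.5330, 0.1350, -0.6970, -0.3360]

-0.8550 -0.5330 0.1350 -0.6970 -0.3360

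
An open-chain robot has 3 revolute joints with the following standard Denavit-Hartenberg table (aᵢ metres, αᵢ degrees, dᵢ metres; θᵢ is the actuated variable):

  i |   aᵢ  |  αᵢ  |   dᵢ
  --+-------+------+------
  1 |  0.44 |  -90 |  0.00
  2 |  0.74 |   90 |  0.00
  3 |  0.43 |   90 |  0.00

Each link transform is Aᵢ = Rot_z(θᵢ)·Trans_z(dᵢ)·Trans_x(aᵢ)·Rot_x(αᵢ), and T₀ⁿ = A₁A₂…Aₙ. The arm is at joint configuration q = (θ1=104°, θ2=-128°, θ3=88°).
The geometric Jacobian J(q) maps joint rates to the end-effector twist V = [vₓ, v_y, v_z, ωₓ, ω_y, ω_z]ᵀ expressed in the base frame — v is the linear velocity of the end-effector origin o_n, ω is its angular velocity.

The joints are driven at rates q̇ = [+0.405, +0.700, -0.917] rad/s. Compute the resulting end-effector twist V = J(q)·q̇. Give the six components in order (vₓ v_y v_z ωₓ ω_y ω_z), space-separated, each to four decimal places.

o_n = [-0.4110, -0.1281, 0.5950]
J₁: ẑ×o_n = [0.1281, -0.4110, 0.0000], ω = ẑ
J2: z=[-0.9703, -0.2419, 0.0000] o=[-0.1064, 0.4269, 0.0000] → [-0.1439, 0.5773, 0.4648, -0.9703, -0.2419, 0.0000]
J3: z=[0.1906, -0.7646, -0.6157] o=[0.0038, -0.0151, 0.5831] → [-0.0786, 0.2531, -0.3386, 0.1906, -0.7646, -0.6157]
V = J·q̇ = [0.0232, 0.0056, 0.6359, -0.8540, 0.5318, 0.9696]

0.0232 0.0056 0.6359 -0.8540 0.5318 0.9696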